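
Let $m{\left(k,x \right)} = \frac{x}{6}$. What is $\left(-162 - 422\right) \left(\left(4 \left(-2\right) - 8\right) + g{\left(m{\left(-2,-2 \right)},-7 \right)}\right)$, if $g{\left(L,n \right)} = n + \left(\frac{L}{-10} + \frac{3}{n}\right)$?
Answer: $\frac{1434596}{105} \approx 13663.0$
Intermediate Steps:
$m{\left(k,x \right)} = \frac{x}{6}$ ($m{\left(k,x \right)} = x \frac{1}{6} = \frac{x}{6}$)
$g{\left(L,n \right)} = n + \frac{3}{n} - \frac{L}{10}$ ($g{\left(L,n \right)} = n + \left(L \left(- \frac{1}{10}\right) + \frac{3}{n}\right) = n - \left(- \frac{3}{n} + \frac{L}{10}\right) = n + \frac{3}{n} - \frac{L}{10}$)
$\left(-162 - 422\right) \left(\left(4 \left(-2\right) - 8\right) + g{\left(m{\left(-2,-2 \right)},-7 \right)}\right) = \left(-162 - 422\right) \left(\left(4 \left(-2\right) - 8\right) - \left(7 + \frac{3}{7} + \frac{1}{10} \cdot \frac{1}{6} \left(-2\right)\right)\right) = - 584 \left(\left(-8 - 8\right) - \frac{1553}{210}\right) = - 584 \left(-16 - \frac{1553}{210}\right) = \left(-584\right) \left(- \frac{4913}{210}\right) = \frac{1434596}{105}$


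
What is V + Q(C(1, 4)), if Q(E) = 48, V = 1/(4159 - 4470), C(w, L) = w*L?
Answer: 14927/311 ≈ 47.997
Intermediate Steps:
C(w, L) = L*w
V = -1/311 (V = 1/(-311) = -1/311 ≈ -0.0032154)
V + Q(C(1, 4)) = -1/311 + 48 = 14927/311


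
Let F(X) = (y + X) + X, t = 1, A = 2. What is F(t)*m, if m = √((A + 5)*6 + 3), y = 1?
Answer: 9*√5 ≈ 20.125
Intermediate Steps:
F(X) = 1 + 2*X (F(X) = (1 + X) + X = 1 + 2*X)
m = 3*√5 (m = √((2 + 5)*6 + 3) = √(7*6 + 3) = √(42 + 3) = √45 = 3*√5 ≈ 6.7082)
F(t)*m = (1 + 2*1)*(3*√5) = (1 + 2)*(3*√5) = 3*(3*√5) = 9*√5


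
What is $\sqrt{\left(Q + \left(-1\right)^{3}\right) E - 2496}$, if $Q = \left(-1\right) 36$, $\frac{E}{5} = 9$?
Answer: $i \sqrt{4161} \approx 64.506 i$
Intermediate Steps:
$E = 45$ ($E = 5 \cdot 9 = 45$)
$Q = -36$
$\sqrt{\left(Q + \left(-1\right)^{3}\right) E - 2496} = \sqrt{\left(-36 + \left(-1\right)^{3}\right) 45 - 2496} = \sqrt{\left(-36 - 1\right) 45 - 2496} = \sqrt{\left(-37\right) 45 - 2496} = \sqrt{-1665 - 2496} = \sqrt{-4161} = i \sqrt{4161}$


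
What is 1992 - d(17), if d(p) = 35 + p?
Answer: 1940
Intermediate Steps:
1992 - d(17) = 1992 - (35 + 17) = 1992 - 1*52 = 1992 - 52 = 1940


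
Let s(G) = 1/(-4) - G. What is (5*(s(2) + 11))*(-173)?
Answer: -30275/4 ≈ -7568.8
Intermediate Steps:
s(G) = -1/4 - G
(5*(s(2) + 11))*(-173) = (5*((-1/4 - 1*2) + 11))*(-173) = (5*((-1/4 - 2) + 11))*(-173) = (5*(-9/4 + 11))*(-173) = (5*(35/4))*(-173) = (175/4)*(-173) = -30275/4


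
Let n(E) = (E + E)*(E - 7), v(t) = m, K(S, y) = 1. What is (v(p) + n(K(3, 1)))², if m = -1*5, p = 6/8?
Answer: 289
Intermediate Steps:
p = ¾ (p = 6*(⅛) = ¾ ≈ 0.75000)
m = -5
v(t) = -5
n(E) = 2*E*(-7 + E) (n(E) = (2*E)*(-7 + E) = 2*E*(-7 + E))
(v(p) + n(K(3, 1)))² = (-5 + 2*1*(-7 + 1))² = (-5 + 2*1*(-6))² = (-5 - 12)² = (-17)² = 289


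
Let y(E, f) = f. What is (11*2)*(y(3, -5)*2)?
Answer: -220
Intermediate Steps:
(11*2)*(y(3, -5)*2) = (11*2)*(-5*2) = 22*(-10) = -220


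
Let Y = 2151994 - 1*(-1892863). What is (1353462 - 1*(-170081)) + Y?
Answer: 5568400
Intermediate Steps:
Y = 4044857 (Y = 2151994 + 1892863 = 4044857)
(1353462 - 1*(-170081)) + Y = (1353462 - 1*(-170081)) + 4044857 = (1353462 + 170081) + 4044857 = 1523543 + 4044857 = 5568400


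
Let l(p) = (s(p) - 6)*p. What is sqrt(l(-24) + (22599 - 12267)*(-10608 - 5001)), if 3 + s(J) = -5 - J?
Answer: 2*I*sqrt(40318107) ≈ 12699.0*I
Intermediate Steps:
s(J) = -8 - J (s(J) = -3 + (-5 - J) = -8 - J)
l(p) = p*(-14 - p) (l(p) = ((-8 - p) - 6)*p = (-14 - p)*p = p*(-14 - p))
sqrt(l(-24) + (22599 - 12267)*(-10608 - 5001)) = sqrt(-1*(-24)*(14 - 24) + (22599 - 12267)*(-10608 - 5001)) = sqrt(-1*(-24)*(-10) + 10332*(-15609)) = sqrt(-240 - 161272188) = sqrt(-161272428) = 2*I*sqrt(40318107)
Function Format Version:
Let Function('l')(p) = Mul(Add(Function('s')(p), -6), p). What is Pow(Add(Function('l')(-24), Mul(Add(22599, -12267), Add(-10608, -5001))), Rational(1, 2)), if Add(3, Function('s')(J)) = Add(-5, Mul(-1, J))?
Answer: Mul(2, I, Pow(40318107, Rational(1, 2))) ≈ Mul(12699., I)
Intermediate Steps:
Function('s')(J) = Add(-8, Mul(-1, J)) (Function('s')(J) = Add(-3, Add(-5, Mul(-1, J))) = Add(-8, Mul(-1, J)))
Function('l')(p) = Mul(p, Add(-14, Mul(-1, p))) (Function('l')(p) = Mul(Add(Add(-8, Mul(-1, p)), -6), p) = Mul(Add(-14, Mul(-1, p)), p) = Mul(p, Add(-14, Mul(-1, p))))
Pow(Add(Function('l')(-24), Mul(Add(22599, -12267), Add(-10608, -5001))), Rational(1, 2)) = Pow(Add(Mul(-1, -24, Add(14, -24)), Mul(Add(22599, -12267), Add(-10608, -5001))), Rational(1, 2)) = Pow(Add(Mul(-1, -24, -10), Mul(10332, -15609)), Rational(1, 2)) = Pow(Add(-240, -161272188), Rational(1, 2)) = Pow(-161272428, Rational(1, 2)) = Mul(2, I, Pow(40318107, Rational(1, 2)))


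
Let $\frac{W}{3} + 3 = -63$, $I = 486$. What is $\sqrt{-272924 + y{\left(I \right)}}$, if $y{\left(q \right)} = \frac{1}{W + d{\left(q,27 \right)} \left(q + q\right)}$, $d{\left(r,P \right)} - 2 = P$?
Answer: $\frac{i \sqrt{23757733980490}}{9330} \approx 522.42 i$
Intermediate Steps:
$d{\left(r,P \right)} = 2 + P$
$W = -198$ ($W = -9 + 3 \left(-63\right) = -9 - 189 = -198$)
$y{\left(q \right)} = \frac{1}{-198 + 58 q}$ ($y{\left(q \right)} = \frac{1}{-198 + \left(2 + 27\right) \left(q + q\right)} = \frac{1}{-198 + 29 \cdot 2 q} = \frac{1}{-198 + 58 q}$)
$\sqrt{-272924 + y{\left(I \right)}} = \sqrt{-272924 + \frac{1}{2 \left(-99 + 29 \cdot 486\right)}} = \sqrt{-272924 + \frac{1}{2 \left(-99 + 14094\right)}} = \sqrt{-272924 + \frac{1}{2 \cdot 13995}} = \sqrt{-272924 + \frac{1}{2} \cdot \frac{1}{13995}} = \sqrt{-272924 + \frac{1}{27990}} = \sqrt{- \frac{7639142759}{27990}} = \frac{i \sqrt{23757733980490}}{9330}$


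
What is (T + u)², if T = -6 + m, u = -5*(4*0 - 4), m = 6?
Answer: 400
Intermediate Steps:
u = 20 (u = -5*(0 - 4) = -5*(-4) = 20)
T = 0 (T = -6 + 6 = 0)
(T + u)² = (0 + 20)² = 20² = 400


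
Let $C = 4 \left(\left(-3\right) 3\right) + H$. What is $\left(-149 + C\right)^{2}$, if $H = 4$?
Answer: $32761$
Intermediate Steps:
$C = -32$ ($C = 4 \left(\left(-3\right) 3\right) + 4 = 4 \left(-9\right) + 4 = -36 + 4 = -32$)
$\left(-149 + C\right)^{2} = \left(-149 - 32\right)^{2} = \left(-181\right)^{2} = 32761$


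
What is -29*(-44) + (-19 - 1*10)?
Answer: 1247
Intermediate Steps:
-29*(-44) + (-19 - 1*10) = 1276 + (-19 - 10) = 1276 - 29 = 1247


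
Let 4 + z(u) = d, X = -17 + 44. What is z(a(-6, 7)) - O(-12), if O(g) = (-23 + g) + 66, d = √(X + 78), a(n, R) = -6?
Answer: -35 + √105 ≈ -24.753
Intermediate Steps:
X = 27
d = √105 (d = √(27 + 78) = √105 ≈ 10.247)
O(g) = 43 + g
z(u) = -4 + √105
z(a(-6, 7)) - O(-12) = (-4 + √105) - (43 - 12) = (-4 + √105) - 1*31 = (-4 + √105) - 31 = -35 + √105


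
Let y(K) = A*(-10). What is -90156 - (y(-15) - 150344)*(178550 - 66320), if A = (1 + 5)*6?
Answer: 16913419764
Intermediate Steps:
A = 36 (A = 6*6 = 36)
y(K) = -360 (y(K) = 36*(-10) = -360)
-90156 - (y(-15) - 150344)*(178550 - 66320) = -90156 - (-360 - 150344)*(178550 - 66320) = -90156 - (-150704)*112230 = -90156 - 1*(-16913509920) = -90156 + 16913509920 = 16913419764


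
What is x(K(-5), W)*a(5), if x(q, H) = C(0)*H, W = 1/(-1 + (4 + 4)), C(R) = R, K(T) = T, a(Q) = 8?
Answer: 0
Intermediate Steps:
W = 1/7 (W = 1/(-1 + 8) = 1/7 ≈ 0.14286)
x(q, H) = 0 (x(q, H) = 0*H = 0)
x(K(-5), W)*a(5) = 0*8 = 0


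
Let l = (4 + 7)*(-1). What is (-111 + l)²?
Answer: 14884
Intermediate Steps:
l = -11 (l = 11*(-1) = -11)
(-111 + l)² = (-111 - 11)² = (-122)² = 14884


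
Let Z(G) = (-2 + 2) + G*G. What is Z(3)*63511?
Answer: 571599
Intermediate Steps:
Z(G) = G² (Z(G) = 0 + G² = G²)
Z(3)*63511 = 3²*63511 = 9*63511 = 571599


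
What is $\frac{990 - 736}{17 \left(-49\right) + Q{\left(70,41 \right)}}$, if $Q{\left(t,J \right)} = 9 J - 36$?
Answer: $- \frac{127}{250} \approx -0.508$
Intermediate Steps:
$Q{\left(t,J \right)} = -36 + 9 J$ ($Q{\left(t,J \right)} = 9 J - 36 = -36 + 9 J$)
$\frac{990 - 736}{17 \left(-49\right) + Q{\left(70,41 \right)}} = \frac{990 - 736}{17 \left(-49\right) + \left(-36 + 9 \cdot 41\right)} = \frac{254}{-833 + \left(-36 + 369\right)} = \frac{254}{-833 + 333} = \frac{254}{-500} = 254 \left(- \frac{1}{500}\right) = - \frac{127}{250}$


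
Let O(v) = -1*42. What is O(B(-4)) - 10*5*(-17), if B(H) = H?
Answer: 808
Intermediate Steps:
O(v) = -42
O(B(-4)) - 10*5*(-17) = -42 - 10*5*(-17) = -42 - 50*(-17) = -42 + 850 = 808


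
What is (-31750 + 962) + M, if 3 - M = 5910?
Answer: -36695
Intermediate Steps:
M = -5907 (M = 3 - 1*5910 = 3 - 5910 = -5907)
(-31750 + 962) + M = (-31750 + 962) - 5907 = -30788 - 5907 = -36695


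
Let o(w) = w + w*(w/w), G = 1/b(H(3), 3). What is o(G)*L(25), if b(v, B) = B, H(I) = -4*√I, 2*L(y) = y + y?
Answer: 50/3 ≈ 16.667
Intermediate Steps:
L(y) = y (L(y) = (y + y)/2 = (2*y)/2 = y)
G = ⅓ (G = 1/3 = ⅓ ≈ 0.33333)
o(w) = 2*w (o(w) = w + w*1 = w + w = 2*w)
o(G)*L(25) = (2*(⅓))*25 = (⅔)*25 = 50/3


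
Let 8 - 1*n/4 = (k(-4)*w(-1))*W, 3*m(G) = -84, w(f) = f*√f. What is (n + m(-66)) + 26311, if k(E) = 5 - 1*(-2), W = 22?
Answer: 26315 + 616*I ≈ 26315.0 + 616.0*I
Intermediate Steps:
w(f) = f^(3/2)
m(G) = -28 (m(G) = (⅓)*(-84) = -28)
k(E) = 7 (k(E) = 5 + 2 = 7)
n = 32 + 616*I (n = 32 - 4*7*(-1)^(3/2)*22 = 32 - 4*7*(-I)*22 = 32 - 4*(-7*I)*22 = 32 - (-616)*I = 32 + 616*I ≈ 32.0 + 616.0*I)
(n + m(-66)) + 26311 = ((32 + 616*I) - 28) + 26311 = (4 + 616*I) + 26311 = 26315 + 616*I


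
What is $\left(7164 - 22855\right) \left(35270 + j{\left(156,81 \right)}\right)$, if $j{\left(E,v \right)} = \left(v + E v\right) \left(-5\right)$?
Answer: $444290665$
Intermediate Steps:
$j{\left(E,v \right)} = - 5 v - 5 E v$
$\left(7164 - 22855\right) \left(35270 + j{\left(156,81 \right)}\right) = \left(7164 - 22855\right) \left(35270 - 405 \left(1 + 156\right)\right) = - 15691 \left(35270 - 405 \cdot 157\right) = - 15691 \left(35270 - 63585\right) = \left(-15691\right) \left(-28315\right) = 444290665$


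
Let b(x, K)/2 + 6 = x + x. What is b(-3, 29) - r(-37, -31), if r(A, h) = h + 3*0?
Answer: 7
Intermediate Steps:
b(x, K) = -12 + 4*x (b(x, K) = -12 + 2*(x + x) = -12 + 2*(2*x) = -12 + 4*x)
r(A, h) = h (r(A, h) = h + 0 = h)
b(-3, 29) - r(-37, -31) = (-12 + 4*(-3)) - 1*(-31) = (-12 - 12) + 31 = -24 + 31 = 7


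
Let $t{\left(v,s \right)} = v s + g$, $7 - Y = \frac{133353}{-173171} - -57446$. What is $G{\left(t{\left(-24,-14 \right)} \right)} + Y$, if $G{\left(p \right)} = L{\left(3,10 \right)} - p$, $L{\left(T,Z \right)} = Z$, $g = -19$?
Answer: $- \frac{9999799213}{173171} \approx -57745.0$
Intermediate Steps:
$Y = - \frac{9946635716}{173171}$ ($Y = 7 - \left(\frac{133353}{-173171} - -57446\right) = 7 - \left(133353 \left(- \frac{1}{173171}\right) + 57446\right) = 7 - \left(- \frac{133353}{173171} + 57446\right) = 7 - \frac{9947847913}{173171} = - \frac{9946635716}{173171} \approx -57438.0$)
$t{\left(v,s \right)} = -19 + s v$ ($t{\left(v,s \right)} = v s - 19 = s v - 19 = -19 + s v$)
$G{\left(p \right)} = 10 - p$
$G{\left(t{\left(-24,-14 \right)} \right)} + Y = \left(10 - \left(-19 - -336\right)\right) - \frac{9946635716}{173171} = \left(10 - \left(-19 + 336\right)\right) - \frac{9946635716}{173171} = \left(10 - 317\right) - \frac{9946635716}{173171} = -307 - \frac{9946635716}{173171} = - \frac{9999799213}{173171}$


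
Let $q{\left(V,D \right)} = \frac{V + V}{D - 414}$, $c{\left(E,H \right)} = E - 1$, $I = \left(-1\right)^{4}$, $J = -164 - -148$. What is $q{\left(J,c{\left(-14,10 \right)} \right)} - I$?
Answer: $- \frac{397}{429} \approx -0.92541$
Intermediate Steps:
$J = -16$ ($J = -164 + 148 = -16$)
$I = 1$
$c{\left(E,H \right)} = -1 + E$ ($c{\left(E,H \right)} = E - 1 = -1 + E$)
$q{\left(V,D \right)} = \frac{2 V}{-414 + D}$
$q{\left(J,c{\left(-14,10 \right)} \right)} - I = 2 \left(-16\right) \frac{1}{-414 - 15} - 1 = 2 \left(-16\right) \frac{1}{-429} - 1 = 2 \left(-16\right) \left(- \frac{1}{429}\right) - 1 = \frac{32}{429} - 1 = - \frac{397}{429}$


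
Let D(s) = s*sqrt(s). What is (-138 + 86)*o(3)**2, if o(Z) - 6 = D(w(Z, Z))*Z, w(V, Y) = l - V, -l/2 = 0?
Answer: 10764 + 5616*I*sqrt(3) ≈ 10764.0 + 9727.2*I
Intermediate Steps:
l = 0 (l = -2*0 = 0)
w(V, Y) = -V (w(V, Y) = 0 - V = -V)
D(s) = s**(3/2)
o(Z) = 6 + Z*(-Z)**(3/2) (o(Z) = 6 + (-Z)**(3/2)*Z = 6 + Z*(-Z)**(3/2))
(-138 + 86)*o(3)**2 = (-138 + 86)*(6 - (-1*3)**(5/2))**2 = -52*(6 - (-3)**(5/2))**2 = -52*(6 - 9*I*sqrt(3))**2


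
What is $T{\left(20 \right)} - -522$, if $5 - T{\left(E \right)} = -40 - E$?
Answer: $587$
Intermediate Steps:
$T{\left(E \right)} = 45 + E$ ($T{\left(E \right)} = 5 - \left(-40 - E\right) = 5 + \left(40 + E\right) = 45 + E$)
$T{\left(20 \right)} - -522 = \left(45 + 20\right) - -522 = 65 + 522 = 587$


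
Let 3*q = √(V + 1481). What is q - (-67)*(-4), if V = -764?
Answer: -268 + √717/3 ≈ -259.07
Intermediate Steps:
q = √717/3 (q = √(-764 + 1481)/3 = √717/3 ≈ 8.9256)
q - (-67)*(-4) = √717/3 - (-67)*(-4) = √717/3 - 1*268 = √717/3 - 268 = -268 + √717/3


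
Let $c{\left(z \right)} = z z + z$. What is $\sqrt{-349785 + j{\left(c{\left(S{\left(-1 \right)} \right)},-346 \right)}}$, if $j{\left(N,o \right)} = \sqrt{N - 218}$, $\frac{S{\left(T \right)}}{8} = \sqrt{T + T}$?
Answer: $\sqrt{-349785 + \sqrt{2} \sqrt{-173 + 4 i \sqrt{2}}} \approx 0.016 + 591.43 i$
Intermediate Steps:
$S{\left(T \right)} = 8 \sqrt{2} \sqrt{T}$ ($S{\left(T \right)} = 8 \sqrt{T + T} = 8 \sqrt{2 T} = 8 \sqrt{2} \sqrt{T}$)
$c{\left(z \right)} = z + z^{2}$ ($c{\left(z \right)} = z^{2} + z = z + z^{2}$)
$j{\left(N,o \right)} = \sqrt{-218 + N}$
$\sqrt{-349785 + j{\left(c{\left(S{\left(-1 \right)} \right)},-346 \right)}} = \sqrt{-349785 + \sqrt{-218 + 8 \sqrt{2} \sqrt{-1} \left(1 + 8 \sqrt{2} \sqrt{-1}\right)}} = \sqrt{-349785 + \sqrt{-218 + 8 \sqrt{2} i \left(1 + 8 \sqrt{2} i\right)}} = \sqrt{-349785 + \sqrt{-218 + 8 i \sqrt{2} \left(1 + 8 i \sqrt{2}\right)}}$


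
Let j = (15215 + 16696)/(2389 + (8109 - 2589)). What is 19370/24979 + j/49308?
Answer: 228928819773/295188932836 ≈ 0.77553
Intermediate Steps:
j = 2901/719 (j = 31911/(2389 + 5520) = 31911/7909 = 31911*(1/7909) = 2901/719 ≈ 4.0348)
19370/24979 + j/49308 = 19370/24979 + (2901/719)/49308 = 19370*(1/24979) + (2901/719)*(1/49308) = 19370/24979 + 967/11817484 = 228928819773/295188932836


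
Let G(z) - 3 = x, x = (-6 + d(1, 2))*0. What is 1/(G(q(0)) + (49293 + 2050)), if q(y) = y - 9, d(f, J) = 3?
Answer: 1/51346 ≈ 1.9476e-5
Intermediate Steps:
q(y) = -9 + y
x = 0 (x = (-6 + 3)*0 = -3*0 = 0)
G(z) = 3 (G(z) = 3 + 0 = 3)
1/(G(q(0)) + (49293 + 2050)) = 1/(3 + (49293 + 2050)) = 1/(3 + 51343) = 1/51346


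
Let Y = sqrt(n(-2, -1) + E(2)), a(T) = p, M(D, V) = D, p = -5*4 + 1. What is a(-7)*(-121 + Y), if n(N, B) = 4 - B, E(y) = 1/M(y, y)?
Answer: 2299 - 19*sqrt(22)/2 ≈ 2254.4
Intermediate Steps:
p = -19 (p = -20 + 1 = -19)
E(y) = 1/y
a(T) = -19
Y = sqrt(22)/2 (Y = sqrt((4 - 1*(-1)) + 1/2) = sqrt((4 + 1) + 1/2) = sqrt(5 + 1/2) = sqrt(11/2) = sqrt(22)/2 ≈ 2.3452)
a(-7)*(-121 + Y) = -19*(-121 + sqrt(22)/2) = 2299 - 19*sqrt(22)/2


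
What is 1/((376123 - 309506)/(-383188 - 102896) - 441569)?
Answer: -486084/214639692413 ≈ -2.2646e-6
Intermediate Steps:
1/((376123 - 309506)/(-383188 - 102896) - 441569) = 1/(66617/(-486084) - 441569) = 1/(66617*(-1/486084) - 441569) = 1/(-66617/486084 - 441569) = 1/(-214639692413/486084) = -486084/214639692413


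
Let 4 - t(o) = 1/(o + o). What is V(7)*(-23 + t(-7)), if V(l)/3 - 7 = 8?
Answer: -11925/14 ≈ -851.79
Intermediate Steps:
V(l) = 45 (V(l) = 21 + 3*8 = 21 + 24 = 45)
t(o) = 4 - 1/(2*o) (t(o) = 4 - 1/(o + o) = 4 - 1/(2*o))
V(7)*(-23 + t(-7)) = 45*(-23 + (4 - ½/(-7))) = 45*(-23 + (4 - ½*(-⅐))) = 45*(-23 + (4 + 1/14)) = 45*(-23 + 57/14) = 45*(-265/14) = -11925/14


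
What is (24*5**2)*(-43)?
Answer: -25800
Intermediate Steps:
(24*5**2)*(-43) = (24*25)*(-43) = 600*(-43) = -25800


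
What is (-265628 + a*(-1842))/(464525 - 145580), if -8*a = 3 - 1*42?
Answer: -1098431/1275780 ≈ -0.86099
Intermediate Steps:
a = 39/8 (a = -(3 - 1*42)/8 = -(3 - 42)/8 = -1/8*(-39) = 39/8 ≈ 4.8750)
(-265628 + a*(-1842))/(464525 - 145580) = (-265628 + (39/8)*(-1842))/(464525 - 145580) = (-265628 - 35919/4)/318945 = -1098431/4*1/318945 = -1098431/1275780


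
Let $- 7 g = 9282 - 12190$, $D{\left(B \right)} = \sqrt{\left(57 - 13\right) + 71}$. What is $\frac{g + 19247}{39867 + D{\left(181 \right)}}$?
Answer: $\frac{5487174279}{11125643018} - \frac{137637 \sqrt{115}}{11125643018} \approx 0.49307$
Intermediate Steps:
$D{\left(B \right)} = \sqrt{115}$ ($D{\left(B \right)} = \sqrt{44 + 71} = \sqrt{115}$)
$g = \frac{2908}{7}$ ($g = - \frac{9282 - 12190}{7} = \left(- \frac{1}{7}\right) \left(-2908\right) = \frac{2908}{7} \approx 415.43$)
$\frac{g + 19247}{39867 + D{\left(181 \right)}} = \frac{\frac{2908}{7} + 19247}{39867 + \sqrt{115}} = \frac{137637}{7 \left(39867 + \sqrt{115}\right)}$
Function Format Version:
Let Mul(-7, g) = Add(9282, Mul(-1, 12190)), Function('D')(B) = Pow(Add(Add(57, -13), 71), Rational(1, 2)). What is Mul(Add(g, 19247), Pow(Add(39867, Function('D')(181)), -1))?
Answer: Add(Rational(5487174279, 11125643018), Mul(Rational(-137637, 11125643018), Pow(115, Rational(1, 2)))) ≈ 0.49307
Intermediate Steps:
Function('D')(B) = Pow(115, Rational(1, 2)) (Function('D')(B) = Pow(Add(44, 71), Rational(1, 2)) = Pow(115, Rational(1, 2)))
g = Rational(2908, 7) (g = Mul(Rational(-1, 7), Add(9282, Mul(-1, 12190))) = Mul(Rational(-1, 7), Add(9282, -12190)) = Mul(Rational(-1, 7), -2908) = Rational(2908, 7) ≈ 415.43)
Mul(Add(g, 19247), Pow(Add(39867, Function('D')(181)), -1)) = Mul(Add(Rational(2908, 7), 19247), Pow(Add(39867, Pow(115, Rational(1, 2))), -1)) = Mul(Rational(137637, 7), Pow(Add(39867, Pow(115, Rational(1, 2))), -1))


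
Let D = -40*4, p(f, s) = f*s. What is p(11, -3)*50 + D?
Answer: -1810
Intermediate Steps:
D = -160
p(11, -3)*50 + D = (11*(-3))*50 - 160 = -33*50 - 160 = -1650 - 160 = -1810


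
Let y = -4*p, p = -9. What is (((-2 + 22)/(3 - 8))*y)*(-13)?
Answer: 1872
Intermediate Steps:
y = 36 (y = -4*(-9) = 36)
(((-2 + 22)/(3 - 8))*y)*(-13) = (((-2 + 22)/(3 - 8))*36)*(-13) = ((20/(-5))*36)*(-13) = ((20*(-1/5))*36)*(-13) = -4*36*(-13) = -144*(-13) = 1872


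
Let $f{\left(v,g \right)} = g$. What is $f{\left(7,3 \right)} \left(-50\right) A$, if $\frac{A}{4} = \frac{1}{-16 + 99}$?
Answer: $- \frac{600}{83} \approx -7.2289$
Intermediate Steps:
$A = \frac{4}{83}$ ($A = \frac{4}{-16 + 99} = \frac{4}{83} \approx 0.048193$)
$f{\left(7,3 \right)} \left(-50\right) A = 3 \left(-50\right) \frac{4}{83} = \left(-150\right) \frac{4}{83} = - \frac{600}{83}$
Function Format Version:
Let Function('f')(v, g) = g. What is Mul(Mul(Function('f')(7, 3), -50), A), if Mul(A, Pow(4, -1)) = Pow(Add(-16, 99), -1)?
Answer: Rational(-600, 83) ≈ -7.2289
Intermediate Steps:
A = Rational(4, 83) (A = Mul(4, Pow(Add(-16, 99), -1)) = Mul(4, Pow(83, -1)) = Mul(4, Rational(1, 83)) = Rational(4, 83) ≈ 0.048193)
Mul(Mul(Function('f')(7, 3), -50), A) = Mul(Mul(3, -50), Rational(4, 83)) = Mul(-150, Rational(4, 83)) = Rational(-600, 83)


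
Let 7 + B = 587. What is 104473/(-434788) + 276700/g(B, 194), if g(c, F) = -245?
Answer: -24066287097/21304612 ≈ -1129.6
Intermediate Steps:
B = 580 (B = -7 + 587 = 580)
104473/(-434788) + 276700/g(B, 194) = 104473/(-434788) + 276700/(-245) = 104473*(-1/434788) + 276700*(-1/245) = -104473/434788 - 55340/49 = -24066287097/21304612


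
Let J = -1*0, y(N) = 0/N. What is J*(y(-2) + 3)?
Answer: 0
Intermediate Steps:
y(N) = 0
J = 0
J*(y(-2) + 3) = 0*(0 + 3) = 0*3 = 0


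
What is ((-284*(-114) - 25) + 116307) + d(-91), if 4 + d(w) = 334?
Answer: 148988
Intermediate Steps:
d(w) = 330 (d(w) = -4 + 334 = 330)
((-284*(-114) - 25) + 116307) + d(-91) = ((-284*(-114) - 25) + 116307) + 330 = ((32376 - 25) + 116307) + 330 = (32351 + 116307) + 330 = 148658 + 330 = 148988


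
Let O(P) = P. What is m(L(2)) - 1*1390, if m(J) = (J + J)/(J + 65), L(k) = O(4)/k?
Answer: -93126/67 ≈ -1389.9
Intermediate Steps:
L(k) = 4/k
m(J) = 2*J/(65 + J) (m(J) = (2*J)/(65 + J) = 2*J/(65 + J))
m(L(2)) - 1*1390 = 2*(4/2)/(65 + 4/2) - 1*1390 = 2*(4*(½))/(65 + 4*(½)) - 1390 = 2*2/(65 + 2) - 1390 = 2*2/67 - 1390 = 2*2*(1/67) - 1390 = 4/67 - 1390 = -93126/67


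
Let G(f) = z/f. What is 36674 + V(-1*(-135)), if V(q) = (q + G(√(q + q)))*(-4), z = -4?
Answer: 36134 + 8*√30/45 ≈ 36135.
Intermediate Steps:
G(f) = -4/f
V(q) = -4*q + 8*√2/√q (V(q) = (q - 4/√(q + q))*(-4) = (q - 4*√2/(2*√q))*(-4) = (q - 2*√2/√q)*(-4) = -4*q + 8*√2/√q)
36674 + V(-1*(-135)) = 36674 + (-(-4)*(-135) + 8*√2/√(-1*(-135))) = 36674 + (-4*135 + 8*√2/√135) = 36674 + (-540 + 8*√2*(√15/45)) = 36674 + (-540 + 8*√30/45) = 36134 + 8*√30/45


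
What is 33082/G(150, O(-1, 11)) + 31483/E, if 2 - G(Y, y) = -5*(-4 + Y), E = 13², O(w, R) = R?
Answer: 14318207/61854 ≈ 231.48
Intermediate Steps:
E = 169
G(Y, y) = -18 + 5*Y (G(Y, y) = 2 - (-5)*(-4 + Y) = 2 - (20 - 5*Y) = 2 + (-20 + 5*Y) = -18 + 5*Y)
33082/G(150, O(-1, 11)) + 31483/E = 33082/(-18 + 5*150) + 31483/169 = 33082/(-18 + 750) + 31483*(1/169) = 33082/732 + 31483/169 = 33082*(1/732) + 31483/169 = 16541/366 + 31483/169 = 14318207/61854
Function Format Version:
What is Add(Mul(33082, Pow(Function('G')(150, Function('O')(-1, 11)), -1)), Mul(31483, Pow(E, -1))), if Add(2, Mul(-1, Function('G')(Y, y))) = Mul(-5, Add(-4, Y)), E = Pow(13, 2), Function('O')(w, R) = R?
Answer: Rational(14318207, 61854) ≈ 231.48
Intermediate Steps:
E = 169
Function('G')(Y, y) = Add(-18, Mul(5, Y)) (Function('G')(Y, y) = Add(2, Mul(-1, Mul(-5, Add(-4, Y)))) = Add(2, Mul(-1, Add(20, Mul(-5, Y)))) = Add(2, Add(-20, Mul(5, Y))) = Add(-18, Mul(5, Y)))
Add(Mul(33082, Pow(Function('G')(150, Function('O')(-1, 11)), -1)), Mul(31483, Pow(E, -1))) = Add(Mul(33082, Pow(Add(-18, Mul(5, 150)), -1)), Mul(31483, Pow(169, -1))) = Add(Mul(33082, Pow(Add(-18, 750), -1)), Mul(31483, Rational(1, 169))) = Add(Mul(33082, Pow(732, -1)), Rational(31483, 169)) = Add(Mul(33082, Rational(1, 732)), Rational(31483, 169)) = Add(Rational(16541, 366), Rational(31483, 169)) = Rational(14318207, 61854)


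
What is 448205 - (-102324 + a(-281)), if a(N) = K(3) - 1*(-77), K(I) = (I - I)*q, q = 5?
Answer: 550452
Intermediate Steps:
K(I) = 0 (K(I) = (I - I)*5 = 0*5 = 0)
a(N) = 77 (a(N) = 0 - 1*(-77) = 0 + 77 = 77)
448205 - (-102324 + a(-281)) = 448205 - (-102324 + 77) = 448205 - 1*(-102247) = 448205 + 102247 = 550452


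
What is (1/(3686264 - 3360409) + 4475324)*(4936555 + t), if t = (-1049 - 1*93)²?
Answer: 9100882343129793099/325855 ≈ 2.7929e+13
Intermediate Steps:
t = 1304164 (t = (-1049 - 93)² = (-1142)² = 1304164)
(1/(3686264 - 3360409) + 4475324)*(4936555 + t) = (1/(3686264 - 3360409) + 4475324)*(4936555 + 1304164) = (1/325855 + 4475324)*6240719 = (1458306702021/325855)*6240719 = 9100882343129793099/325855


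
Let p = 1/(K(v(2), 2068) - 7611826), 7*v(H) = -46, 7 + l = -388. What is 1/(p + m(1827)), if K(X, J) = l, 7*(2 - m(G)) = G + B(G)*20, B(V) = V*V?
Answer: -7612221/72599266508980 ≈ -1.0485e-7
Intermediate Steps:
B(V) = V²
l = -395 (l = -7 - 388 = -395)
v(H) = -46/7 (v(H) = (⅐)*(-46) = -46/7)
m(G) = 2 - 20*G²/7 - G/7 (m(G) = 2 - (G + G²*20)/7 = 2 - (G + 20*G²)/7 = 2 + (-20*G²/7 - G/7) = 2 - 20*G²/7 - G/7)
K(X, J) = -395
p = -1/7612221 (p = 1/(-395 - 7611826) = 1/(-7612221) = -1/7612221 ≈ -1.3137e-7)
1/(p + m(1827)) = 1/(-1/7612221 + (2 - 20/7*1827² - ⅐*1827)) = 1/(-1/7612221 + (2 - 20/7*3337929 - 261)) = 1/(-1/7612221 + (2 - 9536940 - 261)) = 1/(-1/7612221 - 9537199) = 1/(-72599266508980/7612221) = -7612221/72599266508980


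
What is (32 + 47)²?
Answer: 6241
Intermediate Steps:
(32 + 47)² = 79² = 6241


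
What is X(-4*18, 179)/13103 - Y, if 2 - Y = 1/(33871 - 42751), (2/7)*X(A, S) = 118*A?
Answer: -496778063/116354640 ≈ -4.2695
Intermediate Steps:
X(A, S) = 413*A (X(A, S) = 7*(118*A)/2 = 413*A)
Y = 17761/8880 (Y = 2 - 1/(33871 - 42751) = 2 - 1/(-8880) = 2 - 1*(-1/8880) = 2 + 1/8880 = 17761/8880 ≈ 2.0001)
X(-4*18, 179)/13103 - Y = (413*(-4*18))/13103 - 1*17761/8880 = (413*(-72))*(1/13103) - 17761/8880 = -29736*1/13103 - 17761/8880 = -29736/13103 - 17761/8880 = -496778063/116354640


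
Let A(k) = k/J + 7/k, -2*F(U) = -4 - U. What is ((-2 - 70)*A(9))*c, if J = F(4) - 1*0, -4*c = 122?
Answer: 6649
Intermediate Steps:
F(U) = 2 + U/2 (F(U) = -(-4 - U)/2 = 2 + U/2)
c = -61/2 (c = -1/4*122 = -61/2 ≈ -30.500)
J = 4 (J = (2 + (1/2)*4) - 1*0 = (2 + 2) + 0 = 4 + 0 = 4)
A(k) = 7/k + k/4 (A(k) = k/4 + 7/k = 7/k + k/4)
((-2 - 70)*A(9))*c = ((-2 - 70)*(7/9 + (1/4)*9))*(-61/2) = -72*(7*(1/9) + 9/4)*(-61/2) = -72*(7/9 + 9/4)*(-61/2) = -72*109/36*(-61/2) = -218*(-61/2) = 6649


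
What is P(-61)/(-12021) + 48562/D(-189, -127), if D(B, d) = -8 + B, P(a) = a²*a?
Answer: -539048545/2368137 ≈ -227.63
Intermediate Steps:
P(a) = a³
P(-61)/(-12021) + 48562/D(-189, -127) = (-61)³/(-12021) + 48562/(-8 - 189) = -226981*(-1/12021) + 48562/(-197) = 226981/12021 + 48562*(-1/197) = 226981/12021 - 48562/197 = -539048545/2368137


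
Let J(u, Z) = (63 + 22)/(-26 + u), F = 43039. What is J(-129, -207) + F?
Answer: 1334192/31 ≈ 43038.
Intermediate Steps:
J(u, Z) = 85/(-26 + u)
J(-129, -207) + F = 85/(-26 - 129) + 43039 = 85/(-155) + 43039 = 85*(-1/155) + 43039 = -17/31 + 43039 = 1334192/31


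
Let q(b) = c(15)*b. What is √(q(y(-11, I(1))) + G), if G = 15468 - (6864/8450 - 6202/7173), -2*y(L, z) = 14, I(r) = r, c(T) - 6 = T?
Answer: √370061974123283/155415 ≈ 123.78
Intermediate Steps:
c(T) = 6 + T
y(L, z) = -7 (y(L, z) = -½*14 = -7)
q(b) = 21*b (q(b) = (6 + 15)*b = 21*b)
G = 36059510278/2331225 (G = 15468 - (6864*(1/8450) - 6202*1/7173) = 15468 - (264/325 - 6202/7173) = 15468 - 1*(-121978/2331225) = 15468 + 121978/2331225 = 36059510278/2331225 ≈ 15468.)
√(q(y(-11, I(1))) + G) = √(21*(-7) + 36059510278/2331225) = √(-147 + 36059510278/2331225) = √(35716820203/2331225) = √370061974123283/155415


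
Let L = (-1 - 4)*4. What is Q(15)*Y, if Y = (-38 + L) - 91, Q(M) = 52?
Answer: -7748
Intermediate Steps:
L = -20 (L = -5*4 = -20)
Y = -149 (Y = (-38 - 20) - 91 = -58 - 91 = -149)
Q(15)*Y = 52*(-149) = -7748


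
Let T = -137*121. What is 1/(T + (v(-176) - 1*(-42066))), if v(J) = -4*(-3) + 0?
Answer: 1/25501 ≈ 3.9214e-5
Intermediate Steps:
v(J) = 12 (v(J) = 12 + 0 = 12)
T = -16577
1/(T + (v(-176) - 1*(-42066))) = 1/(-16577 + (12 - 1*(-42066))) = 1/(-16577 + (12 + 42066)) = 1/(-16577 + 42078) = 1/25501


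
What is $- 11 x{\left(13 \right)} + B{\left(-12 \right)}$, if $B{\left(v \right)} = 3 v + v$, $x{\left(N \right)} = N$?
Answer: $-191$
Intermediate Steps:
$B{\left(v \right)} = 4 v$
$- 11 x{\left(13 \right)} + B{\left(-12 \right)} = \left(-11\right) 13 + 4 \left(-12\right) = -143 - 48 = -191$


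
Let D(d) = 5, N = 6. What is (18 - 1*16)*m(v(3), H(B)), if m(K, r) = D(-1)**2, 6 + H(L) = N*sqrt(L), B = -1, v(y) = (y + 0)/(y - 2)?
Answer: 50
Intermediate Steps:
v(y) = y/(-2 + y)
H(L) = -6 + 6*sqrt(L)
m(K, r) = 25 (m(K, r) = 5**2 = 25)
(18 - 1*16)*m(v(3), H(B)) = (18 - 1*16)*25 = (18 - 16)*25 = 2*25 = 50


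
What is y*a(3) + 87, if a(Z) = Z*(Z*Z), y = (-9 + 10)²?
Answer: 114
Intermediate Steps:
y = 1 (y = 1² = 1)
a(Z) = Z³ (a(Z) = Z*Z² = Z³)
y*a(3) + 87 = 1*3³ + 87 = 1*27 + 87 = 27 + 87 = 114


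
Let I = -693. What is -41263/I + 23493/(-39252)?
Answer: 534458209/9067212 ≈ 58.944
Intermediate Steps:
-41263/I + 23493/(-39252) = -41263/(-693) + 23493/(-39252) = -41263*(-1/693) + 23493*(-1/39252) = 41263/693 - 7831/13084 = 534458209/9067212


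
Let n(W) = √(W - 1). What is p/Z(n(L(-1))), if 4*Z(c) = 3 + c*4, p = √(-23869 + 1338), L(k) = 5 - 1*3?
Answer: 4*I*√22531/7 ≈ 85.773*I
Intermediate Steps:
L(k) = 2 (L(k) = 5 - 3 = 2)
n(W) = √(-1 + W)
p = I*√22531 (p = √(-22531) = I*√22531 ≈ 150.1*I)
Z(c) = ¾ + c (Z(c) = (3 + c*4)/4 = (3 + 4*c)/4 = ¾ + c)
p/Z(n(L(-1))) = (I*√22531)/(¾ + √(-1 + 2)) = (I*√22531)/(¾ + √1) = (I*√22531)/(¾ + 1) = (I*√22531)/(7/4) = (I*√22531)*(4/7) = 4*I*√22531/7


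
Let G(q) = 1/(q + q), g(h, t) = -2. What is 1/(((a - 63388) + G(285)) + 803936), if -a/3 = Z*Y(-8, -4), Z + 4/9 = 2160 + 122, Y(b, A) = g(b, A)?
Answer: 570/429915281 ≈ 1.3258e-6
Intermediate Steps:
Y(b, A) = -2
Z = 20534/9 (Z = -4/9 + (2160 + 122) = -4/9 + 2282 = 20534/9 ≈ 2281.6)
G(q) = 1/(2*q)
a = 41068/3 (a = -20534*(-2)/3 = -3*(-41068/9) = 41068/3 ≈ 13689.)
1/(((a - 63388) + G(285)) + 803936) = 1/(((41068/3 - 63388) + (½)/285) + 803936) = 1/((-149096/3 + (½)*(1/285)) + 803936) = 1/((-149096/3 + 1/570) + 803936) = 1/(-28328239/570 + 803936) = 1/(429915281/570) = 570/429915281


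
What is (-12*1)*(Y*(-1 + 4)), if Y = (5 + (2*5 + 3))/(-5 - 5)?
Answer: 324/5 ≈ 64.800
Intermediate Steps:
Y = -9/5 (Y = (5 + (10 + 3))/(-10) = (5 + 13)*(-⅒) = 18*(-⅒) = -9/5 ≈ -1.8000)
(-12*1)*(Y*(-1 + 4)) = (-12*1)*(-9*(-1 + 4)/5) = -(-108)*3/5 = -12*(-27/5) = 324/5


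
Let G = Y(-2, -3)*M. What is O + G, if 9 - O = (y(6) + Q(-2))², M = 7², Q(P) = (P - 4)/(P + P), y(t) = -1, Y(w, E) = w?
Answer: -357/4 ≈ -89.250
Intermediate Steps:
Q(P) = (-4 + P)/(2*P) (Q(P) = (-4 + P)/((2*P)) = (-4 + P)*(1/(2*P)) = (-4 + P)/(2*P))
M = 49
O = 35/4 (O = 9 - (-1 + (½)*(-4 - 2)/(-2))² = 9 - (-1 + (½)*(-½)*(-6))² = 9 - (-1 + 3/2)² = 9 - (½)² = 9 - 1*¼ = 9 - ¼ = 35/4 ≈ 8.7500)
G = -98 (G = -2*49 = -98)
O + G = 35/4 - 98 = -357/4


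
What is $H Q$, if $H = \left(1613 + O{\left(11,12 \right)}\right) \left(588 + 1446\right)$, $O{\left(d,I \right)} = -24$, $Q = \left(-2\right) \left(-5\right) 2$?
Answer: $64640520$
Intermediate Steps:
$Q = 20$ ($Q = 10 \cdot 2 = 20$)
$H = 3232026$ ($H = \left(1613 - 24\right) \left(588 + 1446\right) = 1589 \cdot 2034 = 3232026$)
$H Q = 3232026 \cdot 20 = 64640520$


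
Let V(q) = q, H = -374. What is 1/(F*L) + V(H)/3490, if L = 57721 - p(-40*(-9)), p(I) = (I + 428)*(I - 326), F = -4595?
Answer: -5315241786/49599445495 ≈ -0.10716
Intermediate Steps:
p(I) = (-326 + I)*(428 + I) (p(I) = (428 + I)*(-326 + I) = (-326 + I)*(428 + I))
L = 30929 (L = 57721 - (-139528 + (-40*(-9))**2 + 102*(-40*(-9))) = 57721 - (-139528 + 360**2 + 102*360) = 57721 - (-139528 + 129600 + 36720) = 57721 - 1*26792 = 57721 - 26792 = 30929)
1/(F*L) + V(H)/3490 = 1/(-4595*30929) - 374/3490 = -1/4595*1/30929 - 374*1/3490 = -1/142118755 - 187/1745 = -5315241786/49599445495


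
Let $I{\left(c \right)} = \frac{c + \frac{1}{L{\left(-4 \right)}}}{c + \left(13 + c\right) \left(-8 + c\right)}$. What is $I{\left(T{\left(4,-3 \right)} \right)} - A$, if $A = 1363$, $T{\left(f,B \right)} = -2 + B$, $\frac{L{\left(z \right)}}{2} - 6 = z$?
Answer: $- \frac{594249}{436} \approx -1363.0$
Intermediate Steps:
$L{\left(z \right)} = 12 + 2 z$
$I{\left(c \right)} = \frac{\frac{1}{4} + c}{c + \left(-8 + c\right) \left(13 + c\right)}$ ($I{\left(c \right)} = \frac{c + \frac{1}{12 + 2 \left(-4\right)}}{c + \left(13 + c\right) \left(-8 + c\right)} = \frac{c + \frac{1}{12 - 8}}{c + \left(-8 + c\right) \left(13 + c\right)} = \frac{c + \frac{1}{4}}{c + \left(-8 + c\right) \left(13 + c\right)} = \frac{\frac{1}{4} + c}{c + \left(-8 + c\right) \left(13 + c\right)}$)
$I{\left(T{\left(4,-3 \right)} \right)} - A = \frac{\frac{1}{4} - 5}{-104 + \left(-2 - 3\right)^{2} + 6 \left(-2 - 3\right)} - 1363 = \frac{\frac{1}{4} - 5}{-104 + \left(-5\right)^{2} + 6 \left(-5\right)} - 1363 = \frac{1}{-104 + 25 - 30} \left(- \frac{19}{4}\right) - 1363 = \frac{1}{-109} \left(- \frac{19}{4}\right) - 1363 = \left(- \frac{1}{109}\right) \left(- \frac{19}{4}\right) - 1363 = \frac{19}{436} - 1363 = - \frac{594249}{436}$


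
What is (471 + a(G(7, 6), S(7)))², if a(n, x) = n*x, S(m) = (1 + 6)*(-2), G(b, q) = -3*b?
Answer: 585225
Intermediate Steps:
S(m) = -14 (S(m) = 7*(-2) = -14)
(471 + a(G(7, 6), S(7)))² = (471 - 3*7*(-14))² = (471 - 21*(-14))² = (471 + 294)² = 765² = 585225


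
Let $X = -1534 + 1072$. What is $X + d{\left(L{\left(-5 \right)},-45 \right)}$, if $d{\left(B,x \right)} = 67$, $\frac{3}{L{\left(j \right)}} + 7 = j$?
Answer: $-395$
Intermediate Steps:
$L{\left(j \right)} = \frac{3}{-7 + j}$
$X = -462$
$X + d{\left(L{\left(-5 \right)},-45 \right)} = -462 + 67 = -395$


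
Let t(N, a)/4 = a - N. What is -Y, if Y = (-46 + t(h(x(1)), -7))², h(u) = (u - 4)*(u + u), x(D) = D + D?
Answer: -1764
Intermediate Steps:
x(D) = 2*D
h(u) = 2*u*(-4 + u) (h(u) = (-4 + u)*(2*u) = 2*u*(-4 + u))
t(N, a) = -4*N + 4*a (t(N, a) = 4*(a - N) = -4*N + 4*a)
Y = 1764 (Y = (-46 + (-8*2*1*(-4 + 2*1) + 4*(-7)))² = (-46 + (-8*2*(-4 + 2) - 28))² = (-46 + (-8*2*(-2) - 28))² = (-46 + (-4*(-8) - 28))² = (-46 + (32 - 28))² = (-46 + 4)² = (-42)² = 1764)
-Y = -1*1764 = -1764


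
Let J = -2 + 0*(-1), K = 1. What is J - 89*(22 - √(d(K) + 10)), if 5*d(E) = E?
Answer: -1960 + 89*√255/5 ≈ -1675.8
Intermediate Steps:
d(E) = E/5
J = -2 (J = -2 + 0 = -2)
J - 89*(22 - √(d(K) + 10)) = -2 - 89*(22 - √((⅕)*1 + 10)) = -2 - 89*(22 - √(⅕ + 10)) = -2 - 89*(22 - √(51/5)) = -2 - 89*(22 - √255/5) = -2 + (-1958 + 89*√255/5) = -1960 + 89*√255/5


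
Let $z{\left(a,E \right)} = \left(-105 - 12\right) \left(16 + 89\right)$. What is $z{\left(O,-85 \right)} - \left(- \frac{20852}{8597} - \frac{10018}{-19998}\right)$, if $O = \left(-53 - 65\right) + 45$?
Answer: $- \frac{1055870399080}{85961403} \approx -12283.0$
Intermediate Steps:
$O = -73$ ($O = -118 + 45 = -73$)
$z{\left(a,E \right)} = -12285$ ($z{\left(a,E \right)} = \left(-117\right) 105 = -12285$)
$z{\left(O,-85 \right)} - \left(- \frac{20852}{8597} - \frac{10018}{-19998}\right) = -12285 - \left(- \frac{20852}{8597} - \frac{10018}{-19998}\right) = -12285 - \left(\left(-20852\right) \frac{1}{8597} - - \frac{5009}{9999}\right) = -12285 - \left(- \frac{20852}{8597} + \frac{5009}{9999}\right) = -12285 - - \frac{165436775}{85961403} = -12285 + \frac{165436775}{85961403} = - \frac{1055870399080}{85961403}$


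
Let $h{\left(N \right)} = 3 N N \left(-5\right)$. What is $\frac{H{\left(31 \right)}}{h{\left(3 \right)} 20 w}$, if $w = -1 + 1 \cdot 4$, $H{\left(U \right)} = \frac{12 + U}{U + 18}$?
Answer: $- \frac{43}{396900} \approx -0.00010834$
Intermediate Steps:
$H{\left(U \right)} = \frac{12 + U}{18 + U}$
$h{\left(N \right)} = - 15 N^{2}$ ($h{\left(N \right)} = 3 N^{2} \left(-5\right) = - 15 N^{2}$)
$w = 3$ ($w = -1 + 4 = 3$)
$\frac{H{\left(31 \right)}}{h{\left(3 \right)} 20 w} = \frac{\frac{1}{18 + 31} \left(12 + 31\right)}{- 15 \cdot 3^{2} \cdot 20 \cdot 3} = \frac{\frac{1}{49} \cdot 43}{\left(-15\right) 9 \cdot 20 \cdot 3} = \frac{\frac{1}{49} \cdot 43}{\left(-135\right) 20 \cdot 3} = \frac{43}{49 \left(\left(-2700\right) 3\right)} = \frac{43}{49 \left(-8100\right)} = \frac{43}{49} \left(- \frac{1}{8100}\right) = - \frac{43}{396900}$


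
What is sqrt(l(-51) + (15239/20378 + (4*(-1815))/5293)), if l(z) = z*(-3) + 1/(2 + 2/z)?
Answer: sqrt(44466728626649373229)/539303770 ≈ 12.365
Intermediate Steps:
l(z) = 1/(2 + 2/z) - 3*z (l(z) = -3*z + 1/(2 + 2/z) = 1/(2 + 2/z) - 3*z)
sqrt(l(-51) + (15239/20378 + (4*(-1815))/5293)) = sqrt(-1*(-51)*(5 + 6*(-51))/(2 + 2*(-51)) + (15239/20378 + (4*(-1815))/5293)) = sqrt(-1*(-51)*(5 - 306)/(2 - 102) + (15239*(1/20378) - 7260*1/5293)) = sqrt(-1*(-51)*(-301)/(-100) + (15239/20378 - 7260/5293)) = sqrt(-1*(-51)*(-1/100)*(-301) - 67284253/107860754) = sqrt(15351/100 - 67284253/107860754) = sqrt(824521004677/5393037700) = sqrt(44466728626649373229)/539303770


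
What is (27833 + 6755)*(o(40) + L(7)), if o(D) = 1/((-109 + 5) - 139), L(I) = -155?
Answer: -1302791608/243 ≈ -5.3613e+6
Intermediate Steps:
o(D) = -1/243 (o(D) = 1/(-104 - 139) = 1/(-243) = -1/243)
(27833 + 6755)*(o(40) + L(7)) = (27833 + 6755)*(-1/243 - 155) = 34588*(-37666/243) = -1302791608/243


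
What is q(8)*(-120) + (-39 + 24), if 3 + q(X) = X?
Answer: -615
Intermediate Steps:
q(X) = -3 + X
q(8)*(-120) + (-39 + 24) = (-3 + 8)*(-120) + (-39 + 24) = 5*(-120) - 15 = -600 - 15 = -615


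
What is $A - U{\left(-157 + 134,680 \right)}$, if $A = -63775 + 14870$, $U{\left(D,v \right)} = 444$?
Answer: $-49349$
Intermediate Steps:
$A = -48905$
$A - U{\left(-157 + 134,680 \right)} = -48905 - 444 = -49349$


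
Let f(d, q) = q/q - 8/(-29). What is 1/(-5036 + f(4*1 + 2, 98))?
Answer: -29/146007 ≈ -0.00019862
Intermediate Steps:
f(d, q) = 37/29 (f(d, q) = 1 - 8*(-1/29) = 1 + 8/29 = 37/29)
1/(-5036 + f(4*1 + 2, 98)) = 1/(-5036 + 37/29) = 1/(-146007/29) = -29/146007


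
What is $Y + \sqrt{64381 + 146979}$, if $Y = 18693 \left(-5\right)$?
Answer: $-93465 + 4 \sqrt{13210} \approx -93005.0$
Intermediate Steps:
$Y = -93465$
$Y + \sqrt{64381 + 146979} = -93465 + \sqrt{64381 + 146979} = -93465 + \sqrt{211360} = -93465 + 4 \sqrt{13210}$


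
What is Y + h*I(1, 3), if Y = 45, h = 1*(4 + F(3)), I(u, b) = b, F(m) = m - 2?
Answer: 60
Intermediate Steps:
F(m) = -2 + m
h = 5 (h = 1*(4 + (-2 + 3)) = 1*(4 + 1) = 1*5 = 5)
Y + h*I(1, 3) = 45 + 5*3 = 45 + 15 = 60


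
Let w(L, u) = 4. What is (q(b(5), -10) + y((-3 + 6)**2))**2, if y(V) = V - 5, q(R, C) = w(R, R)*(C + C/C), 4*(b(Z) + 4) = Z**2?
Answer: 1024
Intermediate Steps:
b(Z) = -4 + Z**2/4
q(R, C) = 4 + 4*C (q(R, C) = 4*(C + C/C) = 4*(C + 1) = 4*(1 + C) = 4 + 4*C)
y(V) = -5 + V
(q(b(5), -10) + y((-3 + 6)**2))**2 = ((4 + 4*(-10)) + (-5 + (-3 + 6)**2))**2 = ((4 - 40) + (-5 + 3**2))**2 = (-36 + (-5 + 9))**2 = (-36 + 4)**2 = (-32)**2 = 1024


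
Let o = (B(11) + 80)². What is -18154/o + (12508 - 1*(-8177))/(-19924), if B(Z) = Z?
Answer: -532992781/164990644 ≈ -3.2304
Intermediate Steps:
o = 8281 (o = (11 + 80)² = 91² = 8281)
-18154/o + (12508 - 1*(-8177))/(-19924) = -18154/8281 + (12508 - 1*(-8177))/(-19924) = -18154*1/8281 + (12508 + 8177)*(-1/19924) = -18154/8281 + 20685*(-1/19924) = -18154/8281 - 20685/19924 = -532992781/164990644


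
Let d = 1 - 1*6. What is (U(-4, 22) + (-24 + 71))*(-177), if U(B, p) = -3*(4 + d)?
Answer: -8850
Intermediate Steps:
d = -5 (d = 1 - 6 = -5)
U(B, p) = 3 (U(B, p) = -3*(4 - 5) = -3*(-1) = 3)
(U(-4, 22) + (-24 + 71))*(-177) = (3 + (-24 + 71))*(-177) = (3 + 47)*(-177) = 50*(-177) = -8850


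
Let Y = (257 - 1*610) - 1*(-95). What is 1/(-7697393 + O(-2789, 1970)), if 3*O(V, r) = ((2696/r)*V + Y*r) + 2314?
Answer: -2955/23247912697 ≈ -1.2711e-7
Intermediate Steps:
Y = -258 (Y = (257 - 610) + 95 = -353 + 95 = -258)
O(V, r) = 2314/3 - 86*r + 2696*V/(3*r) (O(V, r) = (((2696/r)*V - 258*r) + 2314)/3 = ((2696*V/r - 258*r) + 2314)/3 = ((-258*r + 2696*V/r) + 2314)/3 = (2314 - 258*r + 2696*V/r)/3 = 2314/3 - 86*r + 2696*V/(3*r))
1/(-7697393 + O(-2789, 1970)) = 1/(-7697393 + (2314/3 - 86*1970 + (2696/3)*(-2789)/1970)) = 1/(-7697393 + (2314/3 - 169420 + (2696/3)*(-2789)*(1/1970))) = 1/(-7697393 + (2314/3 - 169420 - 3759572/2955)) = 1/(-7697393 - 502116382/2955) = 1/(-23247912697/2955) = -2955/23247912697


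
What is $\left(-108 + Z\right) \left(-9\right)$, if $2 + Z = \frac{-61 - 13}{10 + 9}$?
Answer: $\frac{19476}{19} \approx 1025.1$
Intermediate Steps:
$Z = - \frac{112}{19}$ ($Z = -2 + \frac{-61 - 13}{10 + 9} = -2 - \frac{74}{19} = - \frac{112}{19} \approx -5.8947$)
$\left(-108 + Z\right) \left(-9\right) = \left(-108 - \frac{112}{19}\right) \left(-9\right) = \left(- \frac{2164}{19}\right) \left(-9\right) = \frac{19476}{19}$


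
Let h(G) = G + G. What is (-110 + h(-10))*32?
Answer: -4160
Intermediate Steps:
h(G) = 2*G
(-110 + h(-10))*32 = (-110 + 2*(-10))*32 = (-110 - 20)*32 = -130*32 = -4160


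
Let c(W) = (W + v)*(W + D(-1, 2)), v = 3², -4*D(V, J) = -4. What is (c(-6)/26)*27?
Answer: -405/26 ≈ -15.577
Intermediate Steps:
D(V, J) = 1 (D(V, J) = -¼*(-4) = 1)
v = 9
c(W) = (1 + W)*(9 + W) (c(W) = (W + 9)*(W + 1) = (9 + W)*(1 + W) = (1 + W)*(9 + W))
(c(-6)/26)*27 = ((9 + (-6)² + 10*(-6))/26)*27 = ((9 + 36 - 60)*(1/26))*27 = -15*1/26*27 = -15/26*27 = -405/26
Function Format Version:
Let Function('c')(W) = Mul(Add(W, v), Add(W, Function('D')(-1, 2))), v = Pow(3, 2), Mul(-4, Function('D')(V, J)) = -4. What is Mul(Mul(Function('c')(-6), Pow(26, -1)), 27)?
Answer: Rational(-405, 26) ≈ -15.577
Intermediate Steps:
Function('D')(V, J) = 1 (Function('D')(V, J) = Mul(Rational(-1, 4), -4) = 1)
v = 9
Function('c')(W) = Mul(Add(1, W), Add(9, W)) (Function('c')(W) = Mul(Add(W, 9), Add(W, 1)) = Mul(Add(9, W), Add(1, W)) = Mul(Add(1, W), Add(9, W)))
Mul(Mul(Function('c')(-6), Pow(26, -1)), 27) = Mul(Mul(Add(9, Pow(-6, 2), Mul(10, -6)), Pow(26, -1)), 27) = Mul(Mul(Add(9, 36, -60), Rational(1, 26)), 27) = Mul(Mul(-15, Rational(1, 26)), 27) = Mul(Rational(-15, 26), 27) = Rational(-405, 26)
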